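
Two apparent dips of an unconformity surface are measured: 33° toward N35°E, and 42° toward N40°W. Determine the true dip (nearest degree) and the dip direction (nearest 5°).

true dip 45°, dip direction 345°

The two traces are lines in the plane: v₁ = (sin 35°·cos 33°, cos 35°·cos 33°, −sin 33°), v₂ = (sin 320°·cos 42°, cos 320°·cos 42°, −sin 42°).
The plane normal is n = v₁ × v₂ ∝ (-0.150, 0.582, 0.602).
True dip = arccos(n_z / |n|) = arccos(0.7077) = 45.0°.
The horizontal component of n points toward azimuth atan2(n_x, n_y) = 346°, the dip direction.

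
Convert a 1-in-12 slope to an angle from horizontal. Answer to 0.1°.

tan θ = 1/12 = 0.0833
θ = arctan(0.0833) = 4.76°

4.8°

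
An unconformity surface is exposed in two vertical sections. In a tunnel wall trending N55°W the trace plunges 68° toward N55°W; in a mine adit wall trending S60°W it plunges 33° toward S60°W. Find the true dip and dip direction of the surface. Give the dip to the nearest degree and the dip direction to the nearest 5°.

true dip 68°, dip direction 315°

The two traces are lines in the plane: v₁ = (sin 305°·cos 68°, cos 305°·cos 68°, −sin 68°), v₂ = (sin 240°·cos 33°, cos 240°·cos 33°, −sin 33°).
n = v₁ × v₂ = (-0.506, 0.506, 0.285) (taken with n_z > 0).
Dip δ = arctan(|n_h|/n_z) = arctan(0.716/0.285) = 68.3°.
Dip direction = azimuth of (n_x, n_y) = atan2(-0.506, 0.506) = 315°.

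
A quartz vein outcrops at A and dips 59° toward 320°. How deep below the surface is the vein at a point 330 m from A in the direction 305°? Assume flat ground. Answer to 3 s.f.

The hole lies 15° from the dip direction, so the down-dip offset is 330 × cos 15° = 318.76 m.
Depth = down-dip offset × tan(dip) = 318.76 × tan 59° = 318.76 × 1.6643
Depth = 530.50 m

530 m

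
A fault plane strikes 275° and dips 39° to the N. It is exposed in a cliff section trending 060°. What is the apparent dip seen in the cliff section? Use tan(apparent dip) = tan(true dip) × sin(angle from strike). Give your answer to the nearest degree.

25°

Angle between strike (275°) and section (060°): β = 35°.
tan(apparent dip) = tan 39° · sin 35° = 0.4645
α = arctan(0.4645) = 24.91°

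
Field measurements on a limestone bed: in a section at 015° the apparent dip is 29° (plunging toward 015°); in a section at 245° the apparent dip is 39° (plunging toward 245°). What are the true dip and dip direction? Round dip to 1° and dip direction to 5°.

Each apparent-dip line lies in the plane. As unit vectors (x east, y north, z up), v₁ plunges 29°→015° and v₂ plunges 39°→245°.
Cross product v₁ × v₂ gives the pole to the plane: n ∝ (-0.691, 0.484, 0.521).
Dip δ = arctan(|n_h|/n_z) = arctan(0.844/0.521) = 58.3°.
Dip direction = atan2(-0.691, 0.484) = 305° (azimuth of n's horizontal projection).

true dip 58°, dip direction 305°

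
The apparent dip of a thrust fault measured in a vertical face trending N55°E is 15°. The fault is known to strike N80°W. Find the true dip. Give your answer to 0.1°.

β = acute angle between strike N80°W and section N55°E = 45°.
tan(true dip) = tan 15° / sin 45° = 0.3789
true dip = arctan 0.3789 = 20.75°

20.8°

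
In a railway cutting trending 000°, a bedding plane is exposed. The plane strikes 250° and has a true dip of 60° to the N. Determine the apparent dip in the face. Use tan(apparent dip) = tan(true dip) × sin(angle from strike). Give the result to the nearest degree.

58°

The strike is 250° and the section trends 000°; the acute angle between them is β = 70°.
tan α = tan 60° × sin 70° = 1.7321 × 0.9397 = 1.6276
α = arctan(1.6276) = 58.43°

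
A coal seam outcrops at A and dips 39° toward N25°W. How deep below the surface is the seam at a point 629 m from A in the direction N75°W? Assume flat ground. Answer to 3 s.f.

327 m

The hole lies 50° from the dip direction, so the down-dip offset is 629 × cos 50° = 404.31 m.
Depth = down-dip offset × tan(dip) = 404.31 × tan 39° = 404.31 × 0.8098
Depth = 327.41 m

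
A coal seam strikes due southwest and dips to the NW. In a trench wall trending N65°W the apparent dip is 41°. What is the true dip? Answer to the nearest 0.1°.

42.8°

β = acute angle between strike due southwest and section N65°W = 70°.
tan(true dip) = tan 41° / sin 70° = 0.9251
δ = arctan(0.9251) = 42.77°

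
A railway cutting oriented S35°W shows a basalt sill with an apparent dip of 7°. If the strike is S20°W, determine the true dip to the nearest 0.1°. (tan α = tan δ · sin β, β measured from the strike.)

25.4°

The section is 15° from the strike.
tan δ = tan α / sin β = tan 7° / sin 15° = 0.1228 / 0.2588 = 0.4744
true dip = arctan 0.4744 = 25.38°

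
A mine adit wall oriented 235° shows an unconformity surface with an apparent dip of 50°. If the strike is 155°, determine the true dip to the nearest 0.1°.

β = acute angle between strike 155° and section 235° = 80°.
tan δ = tan α / sin β = tan 50° / sin 80° = 1.1918 / 0.9848 = 1.2101
true dip = arctan 1.2101 = 50.43°

50.4°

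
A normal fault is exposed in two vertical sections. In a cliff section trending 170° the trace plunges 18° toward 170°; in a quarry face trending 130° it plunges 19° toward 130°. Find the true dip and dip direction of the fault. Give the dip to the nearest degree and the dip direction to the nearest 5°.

true dip 20°, dip direction 145°

Each apparent-dip line lies in the plane. As unit vectors (x east, y north, z up), v₁ plunges 18°→170° and v₂ plunges 19°→130°.
n = v₁ × v₂ = (0.117, -0.170, 0.578) (taken with n_z > 0).
True dip = arccos(n_z / |n|) = arccos(0.9417) = 19.7°.
Dip direction = atan2(0.117, -0.170) = 145° (azimuth of n's horizontal projection).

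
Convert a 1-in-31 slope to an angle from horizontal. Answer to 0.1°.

tan θ = 1/31 = 0.0323
θ = arctan(0.0323) = 1.85°

1.8°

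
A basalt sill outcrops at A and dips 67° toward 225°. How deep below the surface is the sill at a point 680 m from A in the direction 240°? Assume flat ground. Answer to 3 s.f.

The hole lies 15° from the dip direction, so the down-dip offset is 680 × cos 15° = 656.83 m.
Depth = down-dip offset × tan(dip) = 656.83 × tan 67° = 656.83 × 2.3559
Depth = 1547.39 m

1550 m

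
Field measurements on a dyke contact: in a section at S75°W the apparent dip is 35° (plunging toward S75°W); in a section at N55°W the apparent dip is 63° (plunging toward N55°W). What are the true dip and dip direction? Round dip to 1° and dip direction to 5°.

true dip 64°, dip direction 325°

The two traces are lines in the plane: v₁ = (sin 255°·cos 35°, cos 255°·cos 35°, −sin 35°), v₂ = (sin 305°·cos 63°, cos 305°·cos 63°, −sin 63°).
The plane normal is n = v₁ × v₂ ∝ (-0.338, 0.492, 0.285).
True dip = arccos(n_z / |n|) = arccos(0.4308) = 64.5°.
The horizontal component of n points toward azimuth atan2(n_x, n_y) = 325°, the dip direction.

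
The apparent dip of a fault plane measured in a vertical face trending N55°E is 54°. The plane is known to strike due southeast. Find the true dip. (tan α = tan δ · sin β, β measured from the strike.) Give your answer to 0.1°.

β = acute angle between strike due southeast and section N55°E = 80°.
tan(true dip) = tan 54° / sin 80° = 1.3976
true dip = arctan 1.3976 = 54.42°

54.4°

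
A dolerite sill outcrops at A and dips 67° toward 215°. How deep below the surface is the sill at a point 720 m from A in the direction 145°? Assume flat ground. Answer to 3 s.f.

580 m

The hole lies 70° from the dip direction, so the down-dip offset is 720 × cos 70° = 246.25 m.
Depth = down-dip offset × tan(dip) = 246.25 × tan 67° = 246.25 × 2.3559
Depth = 580.14 m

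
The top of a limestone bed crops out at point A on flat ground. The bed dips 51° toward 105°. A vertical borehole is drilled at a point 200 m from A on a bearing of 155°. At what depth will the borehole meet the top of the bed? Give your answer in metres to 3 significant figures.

159 m

The hole lies 50° from the dip direction, so the down-dip offset is 200 × cos 50° = 128.56 m.
Depth = down-dip offset × tan(dip) = 128.56 × tan 51° = 128.56 × 1.2349
Depth = 158.76 m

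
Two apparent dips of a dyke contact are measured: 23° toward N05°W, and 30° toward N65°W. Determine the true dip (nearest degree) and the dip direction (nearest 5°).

true dip 31°, dip direction 310°

The two traces are lines in the plane: v₁ = (sin 355°·cos 23°, cos 355°·cos 23°, −sin 23°), v₂ = (sin 295°·cos 30°, cos 295°·cos 30°, −sin 30°).
The plane normal is n = v₁ × v₂ ∝ (-0.315, 0.267, 0.690).
True dip = arccos(n_z / |n|) = arccos(0.8581) = 30.9°.
Dip direction = atan2(-0.315, 0.267) = 310° (azimuth of n's horizontal projection).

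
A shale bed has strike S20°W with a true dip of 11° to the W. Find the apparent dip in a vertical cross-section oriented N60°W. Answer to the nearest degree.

11°

The strike is S20°W and the section trends N60°W; the acute angle between them is β = 80°.
tan(apparent dip) = tan 11° · sin 80° = 0.1914
α = arctan(0.1914) = 10.84°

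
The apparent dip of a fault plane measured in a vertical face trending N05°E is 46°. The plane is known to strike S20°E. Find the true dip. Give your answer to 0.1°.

67.8°

The section is 25° from the strike.
tan(true dip) = tan 46° / sin 25° = 2.4503
δ = arctan(2.4503) = 67.80°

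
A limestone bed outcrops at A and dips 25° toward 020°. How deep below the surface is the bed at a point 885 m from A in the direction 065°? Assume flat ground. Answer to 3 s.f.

The hole lies 45° from the dip direction, so the down-dip offset is 885 × cos 45° = 625.79 m.
Depth = down-dip offset × tan(dip) = 625.79 × tan 25° = 625.79 × 0.4663
Depth = 291.81 m

292 m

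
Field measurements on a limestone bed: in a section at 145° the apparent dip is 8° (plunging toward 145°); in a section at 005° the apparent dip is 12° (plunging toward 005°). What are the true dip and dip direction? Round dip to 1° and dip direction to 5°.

The two traces are lines in the plane: v₁ = (sin 145°·cos 8°, cos 145°·cos 8°, −sin 8°), v₂ = (sin 5°·cos 12°, cos 5°·cos 12°, −sin 12°).
n = v₁ × v₂ = (0.304, 0.106, 0.623) (taken with n_z > 0).
tan δ = √(n_x²+n_y²)/n_z = 0.322/0.623, so δ = 27.4°.
The horizontal component of n points toward azimuth atan2(n_x, n_y) = 71°, the dip direction.

true dip 27°, dip direction 070°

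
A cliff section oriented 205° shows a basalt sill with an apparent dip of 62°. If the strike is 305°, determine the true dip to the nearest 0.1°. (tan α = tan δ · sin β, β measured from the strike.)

62.4°

β = acute angle between strike 305° and section 205° = 80°.
tan(true dip) = tan 62° / sin 80° = 1.9097
true dip = arctan 1.9097 = 62.36°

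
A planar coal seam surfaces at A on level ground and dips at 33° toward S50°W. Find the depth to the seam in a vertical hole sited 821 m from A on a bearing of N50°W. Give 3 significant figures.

The hole lies 80° from the dip direction, so the down-dip offset is 821 × cos 80° = 142.57 m.
Depth = down-dip offset × tan(dip) = 142.57 × tan 33° = 142.57 × 0.6494
Depth = 92.58 m

92.6 m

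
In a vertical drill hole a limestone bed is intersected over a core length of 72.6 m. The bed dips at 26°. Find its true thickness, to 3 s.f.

65.3 m

True thickness t = h · cos(dip) = 72.6 × cos 26°
t = 72.6 × 0.8988 = 65.252 m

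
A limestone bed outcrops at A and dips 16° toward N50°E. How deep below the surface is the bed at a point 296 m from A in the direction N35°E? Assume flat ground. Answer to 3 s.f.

The hole lies 15° from the dip direction, so the down-dip offset is 296 × cos 15° = 285.91 m.
Depth = down-dip offset × tan(dip) = 285.91 × tan 16° = 285.91 × 0.2867
Depth = 81.98 m

82.0 m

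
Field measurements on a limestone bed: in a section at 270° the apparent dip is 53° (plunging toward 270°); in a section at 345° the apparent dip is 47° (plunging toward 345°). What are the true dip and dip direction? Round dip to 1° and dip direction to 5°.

Each apparent-dip line lies in the plane. As unit vectors (x east, y north, z up), v₁ plunges 53°→270° and v₂ plunges 47°→345°.
The plane normal is n = v₁ × v₂ ∝ (-0.526, 0.299, 0.396).
Dip δ = arctan(|n_h|/n_z) = arctan(0.605/0.396) = 56.8°.
Dip direction = atan2(-0.526, 0.299) = 300° (azimuth of n's horizontal projection).

true dip 57°, dip direction 300°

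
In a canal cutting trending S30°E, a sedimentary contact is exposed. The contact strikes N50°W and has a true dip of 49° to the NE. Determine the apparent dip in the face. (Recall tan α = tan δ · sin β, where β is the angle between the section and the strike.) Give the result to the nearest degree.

21°

Angle between strike (N50°W) and section (S30°E): β = 20°.
tan α = tan 49° × sin 20° = 1.1504 × 0.3420 = 0.3934
apparent dip = arctan 0.3934 = 21.48°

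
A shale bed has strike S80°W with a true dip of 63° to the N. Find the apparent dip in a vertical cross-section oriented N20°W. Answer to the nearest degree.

The strike is S80°W and the section trends N20°W; the acute angle between them is β = 80°.
tan α = tan 63° × sin 80° = 1.9626 × 0.9848 = 1.9328
apparent dip = arctan 1.9328 = 62.64°

63°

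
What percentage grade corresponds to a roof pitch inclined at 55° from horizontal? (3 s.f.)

grade % = 100 × tan 55° = 100 × 1.4281

143%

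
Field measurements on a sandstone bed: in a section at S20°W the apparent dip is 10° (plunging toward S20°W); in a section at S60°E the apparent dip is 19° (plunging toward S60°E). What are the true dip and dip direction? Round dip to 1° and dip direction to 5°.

true dip 20°, dip direction 140°

Represent each trace as a vector plunging at its apparent dip toward its trend (east-north-up frame): v₁ = (-0.337, -0.925, -0.174), v₂ = (0.819, -0.473, -0.326).
The plane normal is n = v₁ × v₂ ∝ (0.219, -0.252, 0.917).
True dip = arccos(n_z / |n|) = arccos(0.9397) = 20.0°.
Dip direction = azimuth of (n_x, n_y) = atan2(0.219, -0.252) = 139°.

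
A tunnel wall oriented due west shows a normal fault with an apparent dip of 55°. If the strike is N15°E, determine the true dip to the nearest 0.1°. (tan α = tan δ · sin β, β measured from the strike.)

55.9°

β = acute angle between strike N15°E and section due west = 75°.
tan δ = tan α / sin β = tan 55° / sin 75° = 1.4281 / 0.9659 = 1.4785
δ = arctan(1.4785) = 55.93°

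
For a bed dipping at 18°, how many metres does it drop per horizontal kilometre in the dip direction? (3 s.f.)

325 m

drop per km = 1000 × tan 18° = 1000 × 0.3249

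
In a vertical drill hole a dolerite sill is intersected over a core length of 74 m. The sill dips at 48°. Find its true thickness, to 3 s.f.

True thickness t = h · cos(dip) = 74 × cos 48°
t = 74 × 0.6691 = 49.516 m

49.5 m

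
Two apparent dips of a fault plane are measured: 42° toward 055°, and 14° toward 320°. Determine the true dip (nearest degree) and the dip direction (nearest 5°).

The two traces are lines in the plane: v₁ = (sin 55°·cos 42°, cos 55°·cos 42°, −sin 42°), v₂ = (sin 320°·cos 14°, cos 320°·cos 14°, −sin 14°).
n = v₁ × v₂ = (0.394, 0.565, 0.718) (taken with n_z > 0).
tan δ = √(n_x²+n_y²)/n_z = 0.689/0.718, so δ = 43.8°.
Dip direction = atan2(0.394, 0.565) = 35° (azimuth of n's horizontal projection).

true dip 44°, dip direction 035°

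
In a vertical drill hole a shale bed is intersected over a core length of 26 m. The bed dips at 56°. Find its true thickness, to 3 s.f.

14.5 m

True thickness t = h · cos(dip) = 26 × cos 56°
t = 26 × 0.5592 = 14.539 m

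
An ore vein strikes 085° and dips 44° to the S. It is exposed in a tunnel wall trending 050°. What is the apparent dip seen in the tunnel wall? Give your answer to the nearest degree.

29°

Angle between strike (085°) and section (050°): β = 35°.
tan α = tan 44° × sin 35° = 0.9657 × 0.5736 = 0.5539
apparent dip = arctan 0.5539 = 28.98°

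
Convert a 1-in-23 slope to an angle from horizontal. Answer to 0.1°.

2.5°

tan θ = 1/23 = 0.0435
θ = arctan(0.0435) = 2.49°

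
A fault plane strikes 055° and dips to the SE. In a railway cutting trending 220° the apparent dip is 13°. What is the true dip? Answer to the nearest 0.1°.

β = acute angle between strike 055° and section 220° = 15°.
tan(true dip) = tan 13° / sin 15° = 0.8920
true dip = arctan 0.8920 = 41.73°

41.7°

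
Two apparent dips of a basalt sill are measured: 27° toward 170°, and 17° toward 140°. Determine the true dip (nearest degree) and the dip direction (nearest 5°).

true dip 30°, dip direction 200°

Represent each trace as a vector plunging at its apparent dip toward its trend (east-north-up frame): v₁ = (0.155, -0.877, -0.454), v₂ = (0.615, -0.733, -0.292).
n = v₁ × v₂ = (-0.076, -0.234, 0.426) (taken with n_z > 0).
tan δ = √(n_x²+n_y²)/n_z = 0.246/0.426, so δ = 30.0°.
Dip direction = azimuth of (n_x, n_y) = atan2(-0.076, -0.234) = 198°.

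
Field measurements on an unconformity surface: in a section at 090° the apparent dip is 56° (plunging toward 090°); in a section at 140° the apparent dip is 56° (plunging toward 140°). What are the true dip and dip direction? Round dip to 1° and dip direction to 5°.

Represent each trace as a vector plunging at its apparent dip toward its trend (east-north-up frame): v₁ = (0.559, 0.000, -0.829), v₂ = (0.359, -0.428, -0.829).
The plane normal is n = v₁ × v₂ ∝ (0.355, -0.166, 0.240).
Dip δ = arctan(|n_h|/n_z) = arctan(0.392/0.240) = 58.6°.
Dip direction = atan2(0.355, -0.166) = 115° (azimuth of n's horizontal projection).

true dip 59°, dip direction 115°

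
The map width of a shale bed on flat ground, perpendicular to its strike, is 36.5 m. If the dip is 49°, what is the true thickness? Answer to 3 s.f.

27.5 m

True thickness t = w · sin(dip) = 36.5 × sin 49°
t = 36.5 × 0.7547 = 27.547 m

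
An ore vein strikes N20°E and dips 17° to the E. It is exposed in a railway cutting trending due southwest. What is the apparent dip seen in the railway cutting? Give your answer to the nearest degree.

The strike is N20°E and the section trends due southwest; the acute angle between them is β = 25°.
tan α = tan 17° × sin 25° = 0.3057 × 0.4226 = 0.1292
α = arctan(0.1292) = 7.36°

7°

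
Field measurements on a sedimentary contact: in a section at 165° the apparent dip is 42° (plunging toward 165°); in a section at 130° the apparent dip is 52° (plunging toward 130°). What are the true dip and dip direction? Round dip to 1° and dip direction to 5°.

true dip 53°, dip direction 120°

Represent each trace as a vector plunging at its apparent dip toward its trend (east-north-up frame): v₁ = (0.192, -0.718, -0.669), v₂ = (0.472, -0.396, -0.788).
Cross product v₁ × v₂ gives the pole to the plane: n ∝ (0.301, -0.164, 0.262).
True dip = arccos(n_z / |n|) = arccos(0.6080) = 52.6°.
The horizontal component of n points toward azimuth atan2(n_x, n_y) = 119°, the dip direction.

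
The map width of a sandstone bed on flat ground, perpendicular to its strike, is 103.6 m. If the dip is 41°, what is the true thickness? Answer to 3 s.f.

True thickness t = w · sin(dip) = 103.6 × sin 41°
t = 103.6 × 0.6561 = 67.968 m

68.0 m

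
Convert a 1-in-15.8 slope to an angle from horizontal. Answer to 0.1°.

3.6°

tan θ = 1/15.8 = 0.0633
θ = arctan(0.0633) = 3.62°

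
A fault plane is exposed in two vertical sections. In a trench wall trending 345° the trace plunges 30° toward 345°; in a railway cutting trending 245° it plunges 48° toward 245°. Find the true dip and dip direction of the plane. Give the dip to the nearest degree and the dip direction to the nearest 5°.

The two traces are lines in the plane: v₁ = (sin 345°·cos 30°, cos 345°·cos 30°, −sin 30°), v₂ = (sin 245°·cos 48°, cos 245°·cos 48°, −sin 48°).
Cross product v₁ × v₂ gives the pole to the plane: n ∝ (-0.763, 0.137, 0.571).
Dip δ = arctan(|n_h|/n_z) = arctan(0.775/0.571) = 53.6°.
Dip direction = atan2(-0.763, 0.137) = 280° (azimuth of n's horizontal projection).

true dip 54°, dip direction 280°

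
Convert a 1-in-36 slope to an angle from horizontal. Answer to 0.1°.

tan θ = 1/36 = 0.0278
θ = arctan(0.0278) = 1.59°

1.6°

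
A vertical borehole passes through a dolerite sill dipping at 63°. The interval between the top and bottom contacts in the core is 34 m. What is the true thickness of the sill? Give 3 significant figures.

True thickness t = h · cos(dip) = 34 × cos 63°
t = 34 × 0.4540 = 15.436 m

15.4 m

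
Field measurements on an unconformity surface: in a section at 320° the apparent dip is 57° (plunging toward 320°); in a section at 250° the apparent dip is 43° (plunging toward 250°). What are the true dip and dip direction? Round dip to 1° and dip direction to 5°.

The two traces are lines in the plane: v₁ = (sin 320°·cos 57°, cos 320°·cos 57°, −sin 57°), v₂ = (sin 250°·cos 43°, cos 250°·cos 43°, −sin 43°).
Cross product v₁ × v₂ gives the pole to the plane: n ∝ (-0.494, 0.338, 0.374).
Dip δ = arctan(|n_h|/n_z) = arctan(0.599/0.374) = 58.0°.
Dip direction = azimuth of (n_x, n_y) = atan2(-0.494, 0.338) = 304°.

true dip 58°, dip direction 305°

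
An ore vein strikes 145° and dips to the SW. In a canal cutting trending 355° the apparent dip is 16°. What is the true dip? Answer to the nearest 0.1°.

β = acute angle between strike 145° and section 355° = 30°.
tan(true dip) = tan 16° / sin 30° = 0.5735
true dip = arctan 0.5735 = 29.83°

29.8°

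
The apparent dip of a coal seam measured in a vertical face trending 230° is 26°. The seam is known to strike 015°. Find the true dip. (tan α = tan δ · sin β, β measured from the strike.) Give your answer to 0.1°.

40.4°

β = acute angle between strike 015° and section 230° = 35°.
tan(true dip) = tan 26° / sin 35° = 0.8503
δ = arctan(0.8503) = 40.38°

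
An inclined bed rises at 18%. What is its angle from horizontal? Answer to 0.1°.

10.2°

tan θ = 18/100 = 0.1800
θ = arctan(0.1800) = 10.20°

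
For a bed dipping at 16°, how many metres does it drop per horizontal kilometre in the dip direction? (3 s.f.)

drop per km = 1000 × tan 16° = 1000 × 0.2867

287 m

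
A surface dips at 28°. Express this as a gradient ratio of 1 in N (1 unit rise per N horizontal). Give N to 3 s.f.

1 in 1.88

1 : N means tan θ = 1/N, so N = 1/tan 28° = 1/0.5317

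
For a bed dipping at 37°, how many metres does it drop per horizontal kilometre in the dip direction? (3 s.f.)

drop per km = 1000 × tan 37° = 1000 × 0.7536

754 m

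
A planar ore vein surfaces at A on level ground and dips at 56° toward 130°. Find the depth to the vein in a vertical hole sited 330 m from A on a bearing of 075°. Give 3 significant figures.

281 m

The hole lies 55° from the dip direction, so the down-dip offset is 330 × cos 55° = 189.28 m.
Depth = down-dip offset × tan(dip) = 189.28 × tan 56° = 189.28 × 1.4826
Depth = 280.62 m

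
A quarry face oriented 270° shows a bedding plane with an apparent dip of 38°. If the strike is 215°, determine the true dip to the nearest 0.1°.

43.6°

β = acute angle between strike 215° and section 270° = 55°.
tan(true dip) = tan 38° / sin 55° = 0.9538
true dip = arctan 0.9538 = 43.64°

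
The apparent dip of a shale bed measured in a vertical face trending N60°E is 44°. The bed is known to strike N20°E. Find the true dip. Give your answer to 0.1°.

56.4°

β = acute angle between strike N20°E and section N60°E = 40°.
tan(true dip) = tan 44° / sin 40° = 1.5023
true dip = arctan 1.5023 = 56.35°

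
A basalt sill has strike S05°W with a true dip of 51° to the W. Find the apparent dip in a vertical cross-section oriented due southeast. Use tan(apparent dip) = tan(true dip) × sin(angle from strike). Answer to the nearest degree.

The section lies 50° from the strike.
tan α = tan 51° × sin 50° = 1.2349 × 0.7660 = 0.9460
apparent dip = arctan 0.9460 = 43.41°

43°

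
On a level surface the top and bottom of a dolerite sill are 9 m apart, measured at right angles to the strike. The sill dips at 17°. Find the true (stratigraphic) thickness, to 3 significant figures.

2.63 m

True thickness t = w · sin(dip) = 9 × sin 17°
t = 9 × 0.2924 = 2.631 m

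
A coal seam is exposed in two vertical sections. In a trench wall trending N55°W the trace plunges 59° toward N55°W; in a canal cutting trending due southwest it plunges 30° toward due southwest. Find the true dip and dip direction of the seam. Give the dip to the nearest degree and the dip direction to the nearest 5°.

true dip 59°, dip direction 295°

The two traces are lines in the plane: v₁ = (sin 305°·cos 59°, cos 305°·cos 59°, −sin 59°), v₂ = (sin 225°·cos 30°, cos 225°·cos 30°, −sin 30°).
Cross product v₁ × v₂ gives the pole to the plane: n ∝ (-0.673, 0.314, 0.439).
tan δ = √(n_x²+n_y²)/n_z = 0.742/0.439, so δ = 59.4°.
Dip direction = atan2(-0.673, 0.314) = 295° (azimuth of n's horizontal projection).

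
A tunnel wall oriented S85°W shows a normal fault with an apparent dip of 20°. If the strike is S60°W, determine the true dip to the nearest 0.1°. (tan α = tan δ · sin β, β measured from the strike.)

40.7°

The section is 25° from the strike.
tan δ = tan α / sin β = tan 20° / sin 25° = 0.3640 / 0.4226 = 0.8612
true dip = arctan 0.8612 = 40.74°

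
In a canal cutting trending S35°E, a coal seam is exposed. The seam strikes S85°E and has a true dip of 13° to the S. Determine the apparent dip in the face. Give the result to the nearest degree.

The strike is S85°E and the section trends S35°E; the acute angle between them is β = 50°.
tan α = tan 13° × sin 50° = 0.2309 × 0.7660 = 0.1769
α = arctan(0.1769) = 10.03°

10°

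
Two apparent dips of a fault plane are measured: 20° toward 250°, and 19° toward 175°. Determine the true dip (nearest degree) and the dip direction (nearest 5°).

true dip 24°, dip direction 215°

The two traces are lines in the plane: v₁ = (sin 250°·cos 20°, cos 250°·cos 20°, −sin 20°), v₂ = (sin 175°·cos 19°, cos 175°·cos 19°, −sin 19°).
The plane normal is n = v₁ × v₂ ∝ (-0.218, -0.316, 0.858).
True dip = arccos(n_z / |n|) = arccos(0.9131) = 24.1°.
Dip direction = azimuth of (n_x, n_y) = atan2(-0.218, -0.316) = 215°.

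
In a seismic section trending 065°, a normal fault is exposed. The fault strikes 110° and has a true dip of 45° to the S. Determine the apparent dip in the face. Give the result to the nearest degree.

35°

The strike is 110° and the section trends 065°; the acute angle between them is β = 45°.
tan(apparent dip) = tan 45° · sin 45° = 0.7071
apparent dip = arctan 0.7071 = 35.26°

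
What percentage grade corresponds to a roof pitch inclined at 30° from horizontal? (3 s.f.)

57.7%

grade % = 100 × tan 30° = 100 × 0.5774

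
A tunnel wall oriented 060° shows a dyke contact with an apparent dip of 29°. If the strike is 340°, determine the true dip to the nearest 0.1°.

29.4°

The section is 80° from the strike.
tan(true dip) = tan 29° / sin 80° = 0.5629
δ = arctan(0.5629) = 29.37°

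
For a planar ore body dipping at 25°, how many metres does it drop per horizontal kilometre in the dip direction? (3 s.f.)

466 m

drop per km = 1000 × tan 25° = 1000 × 0.4663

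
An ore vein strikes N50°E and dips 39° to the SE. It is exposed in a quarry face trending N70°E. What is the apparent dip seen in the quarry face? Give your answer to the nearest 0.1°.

15.5°

The section lies 20° from the strike.
tan α = tan 39° × sin 20° = 0.8098 × 0.3420 = 0.2770
α = arctan(0.2770) = 15.48°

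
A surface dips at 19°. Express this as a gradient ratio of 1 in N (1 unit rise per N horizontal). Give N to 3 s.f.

1 in 2.90

1 : N means tan θ = 1/N, so N = 1/tan 19° = 1/0.3443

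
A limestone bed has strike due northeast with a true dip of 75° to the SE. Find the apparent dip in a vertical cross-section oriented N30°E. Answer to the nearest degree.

The section lies 15° from the strike.
tan α = tan 75° × sin 15° = 3.7321 × 0.2588 = 0.9659
apparent dip = arctan 0.9659 = 44.01°

44°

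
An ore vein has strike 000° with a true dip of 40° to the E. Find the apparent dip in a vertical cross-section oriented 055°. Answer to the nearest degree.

Angle between strike (000°) and section (055°): β = 55°.
tan α = tan 40° × sin 55° = 0.8391 × 0.8192 = 0.6874
α = arctan(0.6874) = 34.50°

35°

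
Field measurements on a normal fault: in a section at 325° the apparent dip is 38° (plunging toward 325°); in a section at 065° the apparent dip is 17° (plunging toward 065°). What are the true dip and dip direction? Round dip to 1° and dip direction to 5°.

Each apparent-dip line lies in the plane. As unit vectors (x east, y north, z up), v₁ plunges 38°→325° and v₂ plunges 17°→065°.
The plane normal is n = v₁ × v₂ ∝ (-0.060, 0.666, 0.742).
True dip = arccos(n_z / |n|) = arccos(0.7430) = 42.0°.
Dip direction = atan2(-0.060, 0.666) = 355° (azimuth of n's horizontal projection).

true dip 42°, dip direction 355°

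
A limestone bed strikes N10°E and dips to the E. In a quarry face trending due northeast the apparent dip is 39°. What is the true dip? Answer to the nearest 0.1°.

54.7°

The section is 35° from the strike.
tan(true dip) = tan 39° / sin 35° = 1.4118
true dip = arctan 1.4118 = 54.69°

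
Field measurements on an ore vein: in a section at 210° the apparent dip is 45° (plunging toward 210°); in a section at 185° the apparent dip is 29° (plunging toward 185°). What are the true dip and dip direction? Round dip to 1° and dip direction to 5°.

Represent each trace as a vector plunging at its apparent dip toward its trend (east-north-up frame): v₁ = (-0.354, -0.612, -0.707), v₂ = (-0.076, -0.871, -0.485).
Cross product v₁ × v₂ gives the pole to the plane: n ∝ (-0.319, -0.118, 0.261).
tan δ = √(n_x²+n_y²)/n_z = 0.340/0.261, so δ = 52.5°.
Dip direction = atan2(-0.319, -0.118) = 250° (azimuth of n's horizontal projection).

true dip 52°, dip direction 250°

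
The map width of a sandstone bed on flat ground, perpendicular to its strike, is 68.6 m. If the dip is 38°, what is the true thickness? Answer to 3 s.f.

True thickness t = w · sin(dip) = 68.6 × sin 38°
t = 68.6 × 0.6157 = 42.234 m

42.2 m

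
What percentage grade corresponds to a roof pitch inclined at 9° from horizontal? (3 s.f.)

grade % = 100 × tan 9° = 100 × 0.1584

15.8%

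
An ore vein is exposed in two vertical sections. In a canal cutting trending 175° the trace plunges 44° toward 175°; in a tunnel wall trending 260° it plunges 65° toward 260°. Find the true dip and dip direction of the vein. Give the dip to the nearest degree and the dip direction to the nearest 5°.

true dip 66°, dip direction 240°

Each apparent-dip line lies in the plane. As unit vectors (x east, y north, z up), v₁ plunges 44°→175° and v₂ plunges 65°→260°.
Cross product v₁ × v₂ gives the pole to the plane: n ∝ (-0.598, -0.346, 0.303).
True dip = arccos(n_z / |n|) = arccos(0.4013) = 66.3°.
Dip direction = atan2(-0.598, -0.346) = 240° (azimuth of n's horizontal projection).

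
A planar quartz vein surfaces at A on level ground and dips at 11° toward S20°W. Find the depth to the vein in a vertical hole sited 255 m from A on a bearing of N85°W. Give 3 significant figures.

12.8 m

The hole lies 75° from the dip direction, so the down-dip offset is 255 × cos 75° = 66.00 m.
Depth = down-dip offset × tan(dip) = 66.00 × tan 11° = 66.00 × 0.1944
Depth = 12.83 m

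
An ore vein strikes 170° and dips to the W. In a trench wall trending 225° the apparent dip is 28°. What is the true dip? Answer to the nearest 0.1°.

33.0°

The section is 55° from the strike.
tan(true dip) = tan 28° / sin 55° = 0.6491
true dip = arctan 0.6491 = 32.99°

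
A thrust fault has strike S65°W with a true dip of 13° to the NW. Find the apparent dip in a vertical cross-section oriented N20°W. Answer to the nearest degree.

The strike is S65°W and the section trends N20°W; the acute angle between them is β = 85°.
tan(apparent dip) = tan 13° · sin 85° = 0.2300
apparent dip = arctan 0.2300 = 12.95°

13°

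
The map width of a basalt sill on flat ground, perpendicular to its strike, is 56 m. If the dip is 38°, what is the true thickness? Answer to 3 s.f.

34.5 m

True thickness t = w · sin(dip) = 56 × sin 38°
t = 56 × 0.6157 = 34.477 m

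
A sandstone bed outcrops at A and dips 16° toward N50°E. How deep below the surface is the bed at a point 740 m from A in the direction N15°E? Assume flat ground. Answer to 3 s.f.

The hole lies 35° from the dip direction, so the down-dip offset is 740 × cos 35° = 606.17 m.
Depth = down-dip offset × tan(dip) = 606.17 × tan 16° = 606.17 × 0.2867
Depth = 173.82 m

174 m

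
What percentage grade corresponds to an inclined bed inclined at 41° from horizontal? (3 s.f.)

grade % = 100 × tan 41° = 100 × 0.8693

86.9%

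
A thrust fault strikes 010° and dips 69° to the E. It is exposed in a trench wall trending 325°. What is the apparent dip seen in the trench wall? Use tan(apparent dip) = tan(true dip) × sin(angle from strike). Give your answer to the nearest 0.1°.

The strike is 010° and the section trends 325°; the acute angle between them is β = 45°.
tan(apparent dip) = tan 69° · sin 45° = 1.8421
apparent dip = arctan 1.8421 = 61.50°

61.5°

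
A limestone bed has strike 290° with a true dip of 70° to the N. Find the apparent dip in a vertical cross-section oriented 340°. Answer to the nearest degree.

Angle between strike (290°) and section (340°): β = 50°.
tan(apparent dip) = tan 70° · sin 50° = 2.1047
α = arctan(2.1047) = 64.59°

65°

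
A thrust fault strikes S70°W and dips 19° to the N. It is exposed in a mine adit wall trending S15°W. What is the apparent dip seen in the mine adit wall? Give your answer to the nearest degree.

Angle between strike (S70°W) and section (S15°W): β = 55°.
tan(apparent dip) = tan 19° · sin 55° = 0.2821
α = arctan(0.2821) = 15.75°

16°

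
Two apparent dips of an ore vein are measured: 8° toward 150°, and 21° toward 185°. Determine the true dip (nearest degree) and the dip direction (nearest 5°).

The two traces are lines in the plane: v₁ = (sin 150°·cos 8°, cos 150°·cos 8°, −sin 8°), v₂ = (sin 185°·cos 21°, cos 185°·cos 21°, −sin 21°).
Cross product v₁ × v₂ gives the pole to the plane: n ∝ (-0.178, -0.189, 0.530).
Dip δ = arctan(|n_h|/n_z) = arctan(0.259/0.530) = 26.1°.
The horizontal component of n points toward azimuth atan2(n_x, n_y) = 223°, the dip direction.

true dip 26°, dip direction 225°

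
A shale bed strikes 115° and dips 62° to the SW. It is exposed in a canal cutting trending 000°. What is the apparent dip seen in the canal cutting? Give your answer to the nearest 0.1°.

The strike is 115° and the section trends 000°; the acute angle between them is β = 65°.
tan α = tan 62° × sin 65° = 1.8807 × 0.9063 = 1.7045
α = arctan(1.7045) = 59.60°

59.6°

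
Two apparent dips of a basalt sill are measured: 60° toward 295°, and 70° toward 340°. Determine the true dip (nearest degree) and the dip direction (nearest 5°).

true dip 70°, dip direction 345°

The two traces are lines in the plane: v₁ = (sin 295°·cos 60°, cos 295°·cos 60°, −sin 60°), v₂ = (sin 340°·cos 70°, cos 340°·cos 70°, −sin 70°).
n = v₁ × v₂ = (-0.080, 0.325, 0.121) (taken with n_z > 0).
True dip = arccos(n_z / |n|) = arccos(0.3403) = 70.1°.
Dip direction = azimuth of (n_x, n_y) = atan2(-0.080, 0.325) = 346°.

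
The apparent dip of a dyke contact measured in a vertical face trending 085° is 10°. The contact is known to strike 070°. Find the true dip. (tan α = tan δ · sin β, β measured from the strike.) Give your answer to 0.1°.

34.3°

β = acute angle between strike 070° and section 085° = 15°.
tan(true dip) = tan 10° / sin 15° = 0.6813
true dip = arctan 0.6813 = 34.27°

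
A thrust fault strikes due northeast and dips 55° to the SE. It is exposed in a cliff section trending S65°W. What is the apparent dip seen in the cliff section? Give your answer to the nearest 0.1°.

The section lies 20° from the strike.
tan α = tan 55° × sin 20° = 1.4281 × 0.3420 = 0.4885
apparent dip = arctan 0.4885 = 26.03°

26.0°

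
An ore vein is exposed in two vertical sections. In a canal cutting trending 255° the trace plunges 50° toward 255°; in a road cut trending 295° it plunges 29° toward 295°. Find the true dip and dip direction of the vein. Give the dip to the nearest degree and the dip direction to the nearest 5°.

Represent each trace as a vector plunging at its apparent dip toward its trend (east-north-up frame): v₁ = (-0.621, -0.166, -0.766), v₂ = (-0.793, 0.370, -0.485).
n = v₁ × v₂ = (-0.364, -0.306, 0.361) (taken with n_z > 0).
tan δ = √(n_x²+n_y²)/n_z = 0.476/0.361, so δ = 52.8°.
Dip direction = atan2(-0.364, -0.306) = 230° (azimuth of n's horizontal projection).

true dip 53°, dip direction 230°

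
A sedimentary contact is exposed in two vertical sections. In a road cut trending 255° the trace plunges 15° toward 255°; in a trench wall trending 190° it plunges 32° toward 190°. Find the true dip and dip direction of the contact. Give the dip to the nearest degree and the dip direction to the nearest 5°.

true dip 32°, dip direction 190°

Represent each trace as a vector plunging at its apparent dip toward its trend (east-north-up frame): v₁ = (-0.933, -0.250, -0.259), v₂ = (-0.147, -0.835, -0.530).
Cross product v₁ × v₂ gives the pole to the plane: n ∝ (-0.084, -0.456, 0.742).
Dip δ = arctan(|n_h|/n_z) = arctan(0.464/0.742) = 32.0°.
Dip direction = azimuth of (n_x, n_y) = atan2(-0.084, -0.456) = 190°.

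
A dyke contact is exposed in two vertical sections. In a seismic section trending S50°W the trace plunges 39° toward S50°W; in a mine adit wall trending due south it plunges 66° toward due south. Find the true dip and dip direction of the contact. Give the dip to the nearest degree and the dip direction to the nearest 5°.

true dip 67°, dip direction 160°

Each apparent-dip line lies in the plane. As unit vectors (x east, y north, z up), v₁ plunges 39°→S50°W and v₂ plunges 66°→due south.
The plane normal is n = v₁ × v₂ ∝ (0.200, -0.544, 0.242).
tan δ = √(n_x²+n_y²)/n_z = 0.580/0.242, so δ = 67.3°.
Dip direction = azimuth of (n_x, n_y) = atan2(0.200, -0.544) = 160°.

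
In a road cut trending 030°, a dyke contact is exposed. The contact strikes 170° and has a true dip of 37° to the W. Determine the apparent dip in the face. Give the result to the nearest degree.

26°

Angle between strike (170°) and section (030°): β = 40°.
tan α = tan 37° × sin 40° = 0.7536 × 0.6428 = 0.4844
α = arctan(0.4844) = 25.84°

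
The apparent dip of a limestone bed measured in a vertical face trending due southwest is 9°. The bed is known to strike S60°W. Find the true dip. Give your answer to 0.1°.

31.5°

β = acute angle between strike S60°W and section due southwest = 15°.
tan δ = tan α / sin β = tan 9° / sin 15° = 0.1584 / 0.2588 = 0.6120
δ = arctan(0.6120) = 31.46°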